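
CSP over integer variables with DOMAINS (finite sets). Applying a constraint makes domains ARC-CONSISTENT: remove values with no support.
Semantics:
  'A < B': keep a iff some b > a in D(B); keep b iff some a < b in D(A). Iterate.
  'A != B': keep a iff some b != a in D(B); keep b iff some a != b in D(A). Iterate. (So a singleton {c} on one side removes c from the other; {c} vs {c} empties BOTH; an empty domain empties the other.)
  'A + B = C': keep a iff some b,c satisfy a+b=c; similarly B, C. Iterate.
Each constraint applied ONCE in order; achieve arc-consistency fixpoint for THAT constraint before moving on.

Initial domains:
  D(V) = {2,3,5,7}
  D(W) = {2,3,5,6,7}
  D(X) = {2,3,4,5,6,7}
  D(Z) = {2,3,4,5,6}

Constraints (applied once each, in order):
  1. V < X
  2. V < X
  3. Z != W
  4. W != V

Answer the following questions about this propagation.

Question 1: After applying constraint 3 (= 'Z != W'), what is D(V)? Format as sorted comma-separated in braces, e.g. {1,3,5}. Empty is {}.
Constraint 1 (V < X) on D(V)={2,3,5,7} D(X)={2,3,4,5,6,7}: V {2,3,5,7}->{2,3,5}; X {2,3,4,5,6,7}->{3,4,5,6,7}
Constraint 2 (V < X) on D(V)={2,3,5} D(X)={3,4,5,6,7}: no change
Constraint 3 (Z != W) on D(Z)={2,3,4,5,6} D(W)={2,3,5,6,7}: no change
So after constraint 3: D(V) = {2,3,5}

Answer: {2,3,5}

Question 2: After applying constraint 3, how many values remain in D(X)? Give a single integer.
Constraint 1 (V < X) on D(V)={2,3,5,7} D(X)={2,3,4,5,6,7}: V {2,3,5,7}->{2,3,5}; X {2,3,4,5,6,7}->{3,4,5,6,7}
Constraint 2 (V < X) on D(V)={2,3,5} D(X)={3,4,5,6,7}: no change
Constraint 3 (Z != W) on D(Z)={2,3,4,5,6} D(W)={2,3,5,6,7}: no change
So after constraint 3: D(X)={3,4,5,6,7}, size = 5

Answer: 5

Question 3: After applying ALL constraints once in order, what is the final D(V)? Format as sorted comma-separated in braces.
Constraint 1 (V < X) on D(V)={2,3,5,7} D(X)={2,3,4,5,6,7}: V {2,3,5,7}->{2,3,5}; X {2,3,4,5,6,7}->{3,4,5,6,7}
Constraint 2 (V < X) on D(V)={2,3,5} D(X)={3,4,5,6,7}: no change
Constraint 3 (Z != W) on D(Z)={2,3,4,5,6} D(W)={2,3,5,6,7}: no change
Constraint 4 (W != V) on D(W)={2,3,5,6,7} D(V)={2,3,5}: no change
So after all 4 constraints: D(V) = {2,3,5}

Answer: {2,3,5}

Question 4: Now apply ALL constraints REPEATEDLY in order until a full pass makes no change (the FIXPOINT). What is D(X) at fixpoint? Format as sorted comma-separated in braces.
Answer: {3,4,5,6,7}

Derivation:
pass 0 (initial): D(X)={2,3,4,5,6,7}
pass 1: V {2,3,5,7}->{2,3,5}; X {2,3,4,5,6,7}->{3,4,5,6,7}
pass 2: no change
Fixpoint after 2 passes: D(X) = {3,4,5,6,7}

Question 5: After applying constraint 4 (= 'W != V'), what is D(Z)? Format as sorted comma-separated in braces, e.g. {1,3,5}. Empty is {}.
Constraint 1 (V < X) on D(V)={2,3,5,7} D(X)={2,3,4,5,6,7}: V {2,3,5,7}->{2,3,5}; X {2,3,4,5,6,7}->{3,4,5,6,7}
Constraint 2 (V < X) on D(V)={2,3,5} D(X)={3,4,5,6,7}: no change
Constraint 3 (Z != W) on D(Z)={2,3,4,5,6} D(W)={2,3,5,6,7}: no change
Constraint 4 (W != V) on D(W)={2,3,5,6,7} D(V)={2,3,5}: no change
So after constraint 4: D(Z) = {2,3,4,5,6}

Answer: {2,3,4,5,6}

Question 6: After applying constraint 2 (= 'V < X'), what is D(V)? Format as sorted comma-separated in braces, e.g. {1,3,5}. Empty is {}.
Answer: {2,3,5}

Derivation:
Constraint 1 (V < X) on D(V)={2,3,5,7} D(X)={2,3,4,5,6,7}: V {2,3,5,7}->{2,3,5}; X {2,3,4,5,6,7}->{3,4,5,6,7}
Constraint 2 (V < X) on D(V)={2,3,5} D(X)={3,4,5,6,7}: no change
So after constraint 2: D(V) = {2,3,5}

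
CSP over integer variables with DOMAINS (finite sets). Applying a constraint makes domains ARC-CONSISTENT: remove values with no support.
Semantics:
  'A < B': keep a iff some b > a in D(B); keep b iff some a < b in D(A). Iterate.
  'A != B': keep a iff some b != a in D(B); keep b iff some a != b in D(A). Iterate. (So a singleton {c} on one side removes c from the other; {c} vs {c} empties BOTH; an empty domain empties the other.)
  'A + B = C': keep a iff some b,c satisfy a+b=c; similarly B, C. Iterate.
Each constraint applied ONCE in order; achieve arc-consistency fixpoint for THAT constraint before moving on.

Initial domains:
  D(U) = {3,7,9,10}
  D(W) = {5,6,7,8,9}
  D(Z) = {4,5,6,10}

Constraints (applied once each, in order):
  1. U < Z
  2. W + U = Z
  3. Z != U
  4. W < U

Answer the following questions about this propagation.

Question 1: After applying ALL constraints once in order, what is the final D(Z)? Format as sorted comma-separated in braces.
Constraint 1 (U < Z) on D(U)={3,7,9,10} D(Z)={4,5,6,10}: U {3,7,9,10}->{3,7,9}
Constraint 2 (W + U = Z) on D(W)={5,6,7,8,9} D(U)={3,7,9} D(Z)={4,5,6,10}: W {5,6,7,8,9}->{7}; U {3,7,9}->{3}; Z {4,5,6,10}->{10}
Constraint 3 (Z != U) on D(Z)={10} D(U)={3}: no change
Constraint 4 (W < U) on D(W)={7} D(U)={3}: W {7}->{}; U {3}->{}
So after all 4 constraints: D(Z) = {10}

Answer: {10}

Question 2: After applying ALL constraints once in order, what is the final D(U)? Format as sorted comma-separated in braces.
Constraint 1 (U < Z) on D(U)={3,7,9,10} D(Z)={4,5,6,10}: U {3,7,9,10}->{3,7,9}
Constraint 2 (W + U = Z) on D(W)={5,6,7,8,9} D(U)={3,7,9} D(Z)={4,5,6,10}: W {5,6,7,8,9}->{7}; U {3,7,9}->{3}; Z {4,5,6,10}->{10}
Constraint 3 (Z != U) on D(Z)={10} D(U)={3}: no change
Constraint 4 (W < U) on D(W)={7} D(U)={3}: W {7}->{}; U {3}->{}
So after all 4 constraints: D(U) = {}

Answer: {}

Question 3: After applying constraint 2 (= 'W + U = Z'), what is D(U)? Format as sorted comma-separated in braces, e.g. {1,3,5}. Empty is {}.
Constraint 1 (U < Z) on D(U)={3,7,9,10} D(Z)={4,5,6,10}: U {3,7,9,10}->{3,7,9}
Constraint 2 (W + U = Z) on D(W)={5,6,7,8,9} D(U)={3,7,9} D(Z)={4,5,6,10}: W {5,6,7,8,9}->{7}; U {3,7,9}->{3}; Z {4,5,6,10}->{10}
So after constraint 2: D(U) = {3}

Answer: {3}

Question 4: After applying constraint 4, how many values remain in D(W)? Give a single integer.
Answer: 0

Derivation:
Constraint 1 (U < Z) on D(U)={3,7,9,10} D(Z)={4,5,6,10}: U {3,7,9,10}->{3,7,9}
Constraint 2 (W + U = Z) on D(W)={5,6,7,8,9} D(U)={3,7,9} D(Z)={4,5,6,10}: W {5,6,7,8,9}->{7}; U {3,7,9}->{3}; Z {4,5,6,10}->{10}
Constraint 3 (Z != U) on D(Z)={10} D(U)={3}: no change
Constraint 4 (W < U) on D(W)={7} D(U)={3}: W {7}->{}; U {3}->{}
So after constraint 4: D(W)={}, size = 0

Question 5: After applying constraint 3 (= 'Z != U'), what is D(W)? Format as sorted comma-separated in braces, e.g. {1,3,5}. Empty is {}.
Constraint 1 (U < Z) on D(U)={3,7,9,10} D(Z)={4,5,6,10}: U {3,7,9,10}->{3,7,9}
Constraint 2 (W + U = Z) on D(W)={5,6,7,8,9} D(U)={3,7,9} D(Z)={4,5,6,10}: W {5,6,7,8,9}->{7}; U {3,7,9}->{3}; Z {4,5,6,10}->{10}
Constraint 3 (Z != U) on D(Z)={10} D(U)={3}: no change
So after constraint 3: D(W) = {7}

Answer: {7}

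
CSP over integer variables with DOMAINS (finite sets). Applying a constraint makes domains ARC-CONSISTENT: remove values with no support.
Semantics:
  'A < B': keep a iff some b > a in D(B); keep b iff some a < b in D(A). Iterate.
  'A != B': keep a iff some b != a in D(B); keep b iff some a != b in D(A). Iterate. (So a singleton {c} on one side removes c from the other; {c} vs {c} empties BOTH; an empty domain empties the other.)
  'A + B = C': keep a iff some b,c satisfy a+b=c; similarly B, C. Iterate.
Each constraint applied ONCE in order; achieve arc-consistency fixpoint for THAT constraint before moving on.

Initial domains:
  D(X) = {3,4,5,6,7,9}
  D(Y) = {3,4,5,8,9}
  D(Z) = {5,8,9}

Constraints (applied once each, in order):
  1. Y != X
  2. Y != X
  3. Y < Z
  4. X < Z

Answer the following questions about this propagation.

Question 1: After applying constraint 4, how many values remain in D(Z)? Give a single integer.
Answer: 3

Derivation:
Constraint 1 (Y != X) on D(Y)={3,4,5,8,9} D(X)={3,4,5,6,7,9}: no change
Constraint 2 (Y != X) on D(Y)={3,4,5,8,9} D(X)={3,4,5,6,7,9}: no change
Constraint 3 (Y < Z) on D(Y)={3,4,5,8,9} D(Z)={5,8,9}: Y {3,4,5,8,9}->{3,4,5,8}
Constraint 4 (X < Z) on D(X)={3,4,5,6,7,9} D(Z)={5,8,9}: X {3,4,5,6,7,9}->{3,4,5,6,7}
So after constraint 4: D(Z)={5,8,9}, size = 3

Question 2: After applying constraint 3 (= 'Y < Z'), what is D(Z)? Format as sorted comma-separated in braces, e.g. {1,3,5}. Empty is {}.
Constraint 1 (Y != X) on D(Y)={3,4,5,8,9} D(X)={3,4,5,6,7,9}: no change
Constraint 2 (Y != X) on D(Y)={3,4,5,8,9} D(X)={3,4,5,6,7,9}: no change
Constraint 3 (Y < Z) on D(Y)={3,4,5,8,9} D(Z)={5,8,9}: Y {3,4,5,8,9}->{3,4,5,8}
So after constraint 3: D(Z) = {5,8,9}

Answer: {5,8,9}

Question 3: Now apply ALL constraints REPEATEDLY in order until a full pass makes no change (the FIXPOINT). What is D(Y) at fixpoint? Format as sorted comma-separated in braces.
Answer: {3,4,5,8}

Derivation:
pass 0 (initial): D(Y)={3,4,5,8,9}
pass 1: X {3,4,5,6,7,9}->{3,4,5,6,7}; Y {3,4,5,8,9}->{3,4,5,8}
pass 2: no change
Fixpoint after 2 passes: D(Y) = {3,4,5,8}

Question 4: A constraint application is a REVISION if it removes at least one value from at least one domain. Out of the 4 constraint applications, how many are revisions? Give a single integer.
Answer: 2

Derivation:
Constraint 1 (Y != X) on D(Y)={3,4,5,8,9} D(X)={3,4,5,6,7,9}: no change => not a revision
Constraint 2 (Y != X) on D(Y)={3,4,5,8,9} D(X)={3,4,5,6,7,9}: no change => not a revision
Constraint 3 (Y < Z) on D(Y)={3,4,5,8,9} D(Z)={5,8,9}: Y {3,4,5,8,9}->{3,4,5,8} => REVISION
Constraint 4 (X < Z) on D(X)={3,4,5,6,7,9} D(Z)={5,8,9}: X {3,4,5,6,7,9}->{3,4,5,6,7} => REVISION
Total revisions = 2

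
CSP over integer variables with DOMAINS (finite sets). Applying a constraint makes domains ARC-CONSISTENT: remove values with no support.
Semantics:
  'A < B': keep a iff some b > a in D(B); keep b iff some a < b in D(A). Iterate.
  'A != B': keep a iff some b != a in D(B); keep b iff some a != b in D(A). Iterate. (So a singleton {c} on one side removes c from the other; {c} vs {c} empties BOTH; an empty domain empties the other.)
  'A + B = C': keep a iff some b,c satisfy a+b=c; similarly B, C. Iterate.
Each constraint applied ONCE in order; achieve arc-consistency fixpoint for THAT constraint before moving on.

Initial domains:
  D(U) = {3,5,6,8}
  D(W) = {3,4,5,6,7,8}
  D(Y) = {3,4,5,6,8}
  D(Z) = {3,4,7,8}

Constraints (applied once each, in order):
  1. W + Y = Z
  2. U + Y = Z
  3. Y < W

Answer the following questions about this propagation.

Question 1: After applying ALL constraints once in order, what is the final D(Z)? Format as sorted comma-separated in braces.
Constraint 1 (W + Y = Z) on D(W)={3,4,5,6,7,8} D(Y)={3,4,5,6,8} D(Z)={3,4,7,8}: W {3,4,5,6,7,8}->{3,4,5}; Y {3,4,5,6,8}->{3,4,5}; Z {3,4,7,8}->{7,8}
Constraint 2 (U + Y = Z) on D(U)={3,5,6,8} D(Y)={3,4,5} D(Z)={7,8}: U {3,5,6,8}->{3,5}
Constraint 3 (Y < W) on D(Y)={3,4,5} D(W)={3,4,5}: Y {3,4,5}->{3,4}; W {3,4,5}->{4,5}
So after all 3 constraints: D(Z) = {7,8}

Answer: {7,8}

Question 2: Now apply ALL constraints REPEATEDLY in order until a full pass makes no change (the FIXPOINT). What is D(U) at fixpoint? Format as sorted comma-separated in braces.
pass 0 (initial): D(U)={3,5,6,8}
pass 1: U {3,5,6,8}->{3,5}; W {3,4,5,6,7,8}->{4,5}; Y {3,4,5,6,8}->{3,4}; Z {3,4,7,8}->{7,8}
pass 2: no change
Fixpoint after 2 passes: D(U) = {3,5}

Answer: {3,5}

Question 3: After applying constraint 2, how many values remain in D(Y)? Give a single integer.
Constraint 1 (W + Y = Z) on D(W)={3,4,5,6,7,8} D(Y)={3,4,5,6,8} D(Z)={3,4,7,8}: W {3,4,5,6,7,8}->{3,4,5}; Y {3,4,5,6,8}->{3,4,5}; Z {3,4,7,8}->{7,8}
Constraint 2 (U + Y = Z) on D(U)={3,5,6,8} D(Y)={3,4,5} D(Z)={7,8}: U {3,5,6,8}->{3,5}
So after constraint 2: D(Y)={3,4,5}, size = 3

Answer: 3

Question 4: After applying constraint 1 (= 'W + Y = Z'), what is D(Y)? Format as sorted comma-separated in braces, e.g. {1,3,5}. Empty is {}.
Constraint 1 (W + Y = Z) on D(W)={3,4,5,6,7,8} D(Y)={3,4,5,6,8} D(Z)={3,4,7,8}: W {3,4,5,6,7,8}->{3,4,5}; Y {3,4,5,6,8}->{3,4,5}; Z {3,4,7,8}->{7,8}
So after constraint 1: D(Y) = {3,4,5}

Answer: {3,4,5}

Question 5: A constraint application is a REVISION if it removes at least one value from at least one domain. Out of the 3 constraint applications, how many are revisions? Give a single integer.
Constraint 1 (W + Y = Z) on D(W)={3,4,5,6,7,8} D(Y)={3,4,5,6,8} D(Z)={3,4,7,8}: W {3,4,5,6,7,8}->{3,4,5}; Y {3,4,5,6,8}->{3,4,5}; Z {3,4,7,8}->{7,8} => REVISION
Constraint 2 (U + Y = Z) on D(U)={3,5,6,8} D(Y)={3,4,5} D(Z)={7,8}: U {3,5,6,8}->{3,5} => REVISION
Constraint 3 (Y < W) on D(Y)={3,4,5} D(W)={3,4,5}: Y {3,4,5}->{3,4}; W {3,4,5}->{4,5} => REVISION
Total revisions = 3

Answer: 3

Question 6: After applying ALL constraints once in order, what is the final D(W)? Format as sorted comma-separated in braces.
Answer: {4,5}

Derivation:
Constraint 1 (W + Y = Z) on D(W)={3,4,5,6,7,8} D(Y)={3,4,5,6,8} D(Z)={3,4,7,8}: W {3,4,5,6,7,8}->{3,4,5}; Y {3,4,5,6,8}->{3,4,5}; Z {3,4,7,8}->{7,8}
Constraint 2 (U + Y = Z) on D(U)={3,5,6,8} D(Y)={3,4,5} D(Z)={7,8}: U {3,5,6,8}->{3,5}
Constraint 3 (Y < W) on D(Y)={3,4,5} D(W)={3,4,5}: Y {3,4,5}->{3,4}; W {3,4,5}->{4,5}
So after all 3 constraints: D(W) = {4,5}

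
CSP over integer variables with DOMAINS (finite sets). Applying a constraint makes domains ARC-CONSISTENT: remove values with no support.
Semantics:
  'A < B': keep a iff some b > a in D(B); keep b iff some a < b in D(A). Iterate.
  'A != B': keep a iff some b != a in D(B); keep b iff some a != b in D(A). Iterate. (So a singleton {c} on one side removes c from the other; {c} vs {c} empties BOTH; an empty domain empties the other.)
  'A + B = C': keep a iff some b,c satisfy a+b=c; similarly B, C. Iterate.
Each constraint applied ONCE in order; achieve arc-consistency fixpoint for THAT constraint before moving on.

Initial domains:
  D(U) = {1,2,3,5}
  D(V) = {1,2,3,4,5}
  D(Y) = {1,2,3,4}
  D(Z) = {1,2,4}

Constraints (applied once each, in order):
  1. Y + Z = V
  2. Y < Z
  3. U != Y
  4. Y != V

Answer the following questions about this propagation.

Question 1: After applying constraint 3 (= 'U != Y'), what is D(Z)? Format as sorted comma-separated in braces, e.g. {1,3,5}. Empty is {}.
Answer: {2,4}

Derivation:
Constraint 1 (Y + Z = V) on D(Y)={1,2,3,4} D(Z)={1,2,4} D(V)={1,2,3,4,5}: V {1,2,3,4,5}->{2,3,4,5}
Constraint 2 (Y < Z) on D(Y)={1,2,3,4} D(Z)={1,2,4}: Y {1,2,3,4}->{1,2,3}; Z {1,2,4}->{2,4}
Constraint 3 (U != Y) on D(U)={1,2,3,5} D(Y)={1,2,3}: no change
So after constraint 3: D(Z) = {2,4}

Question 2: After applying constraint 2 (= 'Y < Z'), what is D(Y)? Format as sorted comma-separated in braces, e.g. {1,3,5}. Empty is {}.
Constraint 1 (Y + Z = V) on D(Y)={1,2,3,4} D(Z)={1,2,4} D(V)={1,2,3,4,5}: V {1,2,3,4,5}->{2,3,4,5}
Constraint 2 (Y < Z) on D(Y)={1,2,3,4} D(Z)={1,2,4}: Y {1,2,3,4}->{1,2,3}; Z {1,2,4}->{2,4}
So after constraint 2: D(Y) = {1,2,3}

Answer: {1,2,3}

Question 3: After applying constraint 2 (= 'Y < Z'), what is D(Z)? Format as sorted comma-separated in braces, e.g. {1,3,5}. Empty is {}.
Answer: {2,4}

Derivation:
Constraint 1 (Y + Z = V) on D(Y)={1,2,3,4} D(Z)={1,2,4} D(V)={1,2,3,4,5}: V {1,2,3,4,5}->{2,3,4,5}
Constraint 2 (Y < Z) on D(Y)={1,2,3,4} D(Z)={1,2,4}: Y {1,2,3,4}->{1,2,3}; Z {1,2,4}->{2,4}
So after constraint 2: D(Z) = {2,4}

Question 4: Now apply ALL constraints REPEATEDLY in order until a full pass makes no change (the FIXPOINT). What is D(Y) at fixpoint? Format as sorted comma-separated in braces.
pass 0 (initial): D(Y)={1,2,3,4}
pass 1: V {1,2,3,4,5}->{2,3,4,5}; Y {1,2,3,4}->{1,2,3}; Z {1,2,4}->{2,4}
pass 2: V {2,3,4,5}->{3,4,5}
pass 3: no change
Fixpoint after 3 passes: D(Y) = {1,2,3}

Answer: {1,2,3}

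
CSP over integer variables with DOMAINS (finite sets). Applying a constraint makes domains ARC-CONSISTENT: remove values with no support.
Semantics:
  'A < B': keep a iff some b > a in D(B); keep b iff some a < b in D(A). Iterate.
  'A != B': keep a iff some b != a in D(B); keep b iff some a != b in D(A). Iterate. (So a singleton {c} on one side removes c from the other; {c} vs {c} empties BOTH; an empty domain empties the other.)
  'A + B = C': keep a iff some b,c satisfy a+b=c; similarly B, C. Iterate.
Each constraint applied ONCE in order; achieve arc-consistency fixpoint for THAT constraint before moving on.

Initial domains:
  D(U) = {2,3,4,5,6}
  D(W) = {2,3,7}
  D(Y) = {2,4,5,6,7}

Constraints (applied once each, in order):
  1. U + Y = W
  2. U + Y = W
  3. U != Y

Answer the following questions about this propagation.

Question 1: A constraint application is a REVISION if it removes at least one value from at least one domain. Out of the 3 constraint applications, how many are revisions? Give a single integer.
Answer: 1

Derivation:
Constraint 1 (U + Y = W) on D(U)={2,3,4,5,6} D(Y)={2,4,5,6,7} D(W)={2,3,7}: U {2,3,4,5,6}->{2,3,5}; Y {2,4,5,6,7}->{2,4,5}; W {2,3,7}->{7} => REVISION
Constraint 2 (U + Y = W) on D(U)={2,3,5} D(Y)={2,4,5} D(W)={7}: no change => not a revision
Constraint 3 (U != Y) on D(U)={2,3,5} D(Y)={2,4,5}: no change => not a revision
Total revisions = 1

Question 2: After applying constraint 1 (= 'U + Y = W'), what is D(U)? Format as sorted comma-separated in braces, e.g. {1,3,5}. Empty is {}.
Constraint 1 (U + Y = W) on D(U)={2,3,4,5,6} D(Y)={2,4,5,6,7} D(W)={2,3,7}: U {2,3,4,5,6}->{2,3,5}; Y {2,4,5,6,7}->{2,4,5}; W {2,3,7}->{7}
So after constraint 1: D(U) = {2,3,5}

Answer: {2,3,5}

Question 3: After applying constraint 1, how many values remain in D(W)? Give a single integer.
Constraint 1 (U + Y = W) on D(U)={2,3,4,5,6} D(Y)={2,4,5,6,7} D(W)={2,3,7}: U {2,3,4,5,6}->{2,3,5}; Y {2,4,5,6,7}->{2,4,5}; W {2,3,7}->{7}
So after constraint 1: D(W)={7}, size = 1

Answer: 1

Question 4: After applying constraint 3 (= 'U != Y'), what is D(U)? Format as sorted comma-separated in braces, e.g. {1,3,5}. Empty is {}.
Constraint 1 (U + Y = W) on D(U)={2,3,4,5,6} D(Y)={2,4,5,6,7} D(W)={2,3,7}: U {2,3,4,5,6}->{2,3,5}; Y {2,4,5,6,7}->{2,4,5}; W {2,3,7}->{7}
Constraint 2 (U + Y = W) on D(U)={2,3,5} D(Y)={2,4,5} D(W)={7}: no change
Constraint 3 (U != Y) on D(U)={2,3,5} D(Y)={2,4,5}: no change
So after constraint 3: D(U) = {2,3,5}

Answer: {2,3,5}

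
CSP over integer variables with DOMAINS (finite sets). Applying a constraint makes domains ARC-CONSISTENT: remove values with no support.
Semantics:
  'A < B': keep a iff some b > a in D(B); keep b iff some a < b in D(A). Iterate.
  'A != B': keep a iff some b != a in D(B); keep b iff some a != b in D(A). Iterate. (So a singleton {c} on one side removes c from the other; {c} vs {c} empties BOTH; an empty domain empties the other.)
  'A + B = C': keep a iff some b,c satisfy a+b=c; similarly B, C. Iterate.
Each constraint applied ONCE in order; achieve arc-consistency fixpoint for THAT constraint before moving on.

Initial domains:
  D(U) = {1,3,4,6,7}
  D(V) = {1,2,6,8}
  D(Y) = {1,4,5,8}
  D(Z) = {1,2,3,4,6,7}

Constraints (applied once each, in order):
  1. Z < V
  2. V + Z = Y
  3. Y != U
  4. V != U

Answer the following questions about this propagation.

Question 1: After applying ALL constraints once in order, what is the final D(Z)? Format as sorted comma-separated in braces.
Answer: {2,3,6}

Derivation:
Constraint 1 (Z < V) on D(Z)={1,2,3,4,6,7} D(V)={1,2,6,8}: V {1,2,6,8}->{2,6,8}
Constraint 2 (V + Z = Y) on D(V)={2,6,8} D(Z)={1,2,3,4,6,7} D(Y)={1,4,5,8}: V {2,6,8}->{2,6}; Z {1,2,3,4,6,7}->{2,3,6}; Y {1,4,5,8}->{4,5,8}
Constraint 3 (Y != U) on D(Y)={4,5,8} D(U)={1,3,4,6,7}: no change
Constraint 4 (V != U) on D(V)={2,6} D(U)={1,3,4,6,7}: no change
So after all 4 constraints: D(Z) = {2,3,6}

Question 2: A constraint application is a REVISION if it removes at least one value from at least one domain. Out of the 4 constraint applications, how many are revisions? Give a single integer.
Answer: 2

Derivation:
Constraint 1 (Z < V) on D(Z)={1,2,3,4,6,7} D(V)={1,2,6,8}: V {1,2,6,8}->{2,6,8} => REVISION
Constraint 2 (V + Z = Y) on D(V)={2,6,8} D(Z)={1,2,3,4,6,7} D(Y)={1,4,5,8}: V {2,6,8}->{2,6}; Z {1,2,3,4,6,7}->{2,3,6}; Y {1,4,5,8}->{4,5,8} => REVISION
Constraint 3 (Y != U) on D(Y)={4,5,8} D(U)={1,3,4,6,7}: no change => not a revision
Constraint 4 (V != U) on D(V)={2,6} D(U)={1,3,4,6,7}: no change => not a revision
Total revisions = 2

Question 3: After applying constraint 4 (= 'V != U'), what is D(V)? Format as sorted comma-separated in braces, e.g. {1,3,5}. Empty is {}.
Answer: {2,6}

Derivation:
Constraint 1 (Z < V) on D(Z)={1,2,3,4,6,7} D(V)={1,2,6,8}: V {1,2,6,8}->{2,6,8}
Constraint 2 (V + Z = Y) on D(V)={2,6,8} D(Z)={1,2,3,4,6,7} D(Y)={1,4,5,8}: V {2,6,8}->{2,6}; Z {1,2,3,4,6,7}->{2,3,6}; Y {1,4,5,8}->{4,5,8}
Constraint 3 (Y != U) on D(Y)={4,5,8} D(U)={1,3,4,6,7}: no change
Constraint 4 (V != U) on D(V)={2,6} D(U)={1,3,4,6,7}: no change
So after constraint 4: D(V) = {2,6}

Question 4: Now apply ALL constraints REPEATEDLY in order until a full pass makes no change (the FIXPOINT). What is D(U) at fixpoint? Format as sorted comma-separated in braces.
Answer: {1,3,4,7}

Derivation:
pass 0 (initial): D(U)={1,3,4,6,7}
pass 1: V {1,2,6,8}->{2,6}; Y {1,4,5,8}->{4,5,8}; Z {1,2,3,4,6,7}->{2,3,6}
pass 2: U {1,3,4,6,7}->{1,3,4,7}; V {2,6}->{6}; Y {4,5,8}->{8}; Z {2,3,6}->{2}
pass 3: no change
Fixpoint after 3 passes: D(U) = {1,3,4,7}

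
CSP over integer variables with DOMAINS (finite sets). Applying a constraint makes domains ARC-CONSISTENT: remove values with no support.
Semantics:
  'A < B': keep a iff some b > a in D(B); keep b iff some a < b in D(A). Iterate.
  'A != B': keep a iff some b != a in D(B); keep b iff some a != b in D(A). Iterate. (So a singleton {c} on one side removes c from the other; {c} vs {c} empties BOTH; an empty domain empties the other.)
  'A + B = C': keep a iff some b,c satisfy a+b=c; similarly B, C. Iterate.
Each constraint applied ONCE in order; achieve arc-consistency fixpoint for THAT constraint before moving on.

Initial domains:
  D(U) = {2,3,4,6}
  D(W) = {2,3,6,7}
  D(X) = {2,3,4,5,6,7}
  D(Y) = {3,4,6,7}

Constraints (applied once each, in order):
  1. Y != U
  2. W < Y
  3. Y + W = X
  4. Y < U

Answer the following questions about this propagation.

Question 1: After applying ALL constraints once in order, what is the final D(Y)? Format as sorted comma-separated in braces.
Answer: {3,4}

Derivation:
Constraint 1 (Y != U) on D(Y)={3,4,6,7} D(U)={2,3,4,6}: no change
Constraint 2 (W < Y) on D(W)={2,3,6,7} D(Y)={3,4,6,7}: W {2,3,6,7}->{2,3,6}
Constraint 3 (Y + W = X) on D(Y)={3,4,6,7} D(W)={2,3,6} D(X)={2,3,4,5,6,7}: Y {3,4,6,7}->{3,4}; W {2,3,6}->{2,3}; X {2,3,4,5,6,7}->{5,6,7}
Constraint 4 (Y < U) on D(Y)={3,4} D(U)={2,3,4,6}: U {2,3,4,6}->{4,6}
So after all 4 constraints: D(Y) = {3,4}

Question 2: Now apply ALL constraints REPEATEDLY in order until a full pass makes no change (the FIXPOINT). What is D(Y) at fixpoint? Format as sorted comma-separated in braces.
Answer: {3,4}

Derivation:
pass 0 (initial): D(Y)={3,4,6,7}
pass 1: U {2,3,4,6}->{4,6}; W {2,3,6,7}->{2,3}; X {2,3,4,5,6,7}->{5,6,7}; Y {3,4,6,7}->{3,4}
pass 2: no change
Fixpoint after 2 passes: D(Y) = {3,4}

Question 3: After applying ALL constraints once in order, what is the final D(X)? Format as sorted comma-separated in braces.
Answer: {5,6,7}

Derivation:
Constraint 1 (Y != U) on D(Y)={3,4,6,7} D(U)={2,3,4,6}: no change
Constraint 2 (W < Y) on D(W)={2,3,6,7} D(Y)={3,4,6,7}: W {2,3,6,7}->{2,3,6}
Constraint 3 (Y + W = X) on D(Y)={3,4,6,7} D(W)={2,3,6} D(X)={2,3,4,5,6,7}: Y {3,4,6,7}->{3,4}; W {2,3,6}->{2,3}; X {2,3,4,5,6,7}->{5,6,7}
Constraint 4 (Y < U) on D(Y)={3,4} D(U)={2,3,4,6}: U {2,3,4,6}->{4,6}
So after all 4 constraints: D(X) = {5,6,7}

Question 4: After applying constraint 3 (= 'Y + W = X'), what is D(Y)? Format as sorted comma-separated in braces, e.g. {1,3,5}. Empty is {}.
Answer: {3,4}

Derivation:
Constraint 1 (Y != U) on D(Y)={3,4,6,7} D(U)={2,3,4,6}: no change
Constraint 2 (W < Y) on D(W)={2,3,6,7} D(Y)={3,4,6,7}: W {2,3,6,7}->{2,3,6}
Constraint 3 (Y + W = X) on D(Y)={3,4,6,7} D(W)={2,3,6} D(X)={2,3,4,5,6,7}: Y {3,4,6,7}->{3,4}; W {2,3,6}->{2,3}; X {2,3,4,5,6,7}->{5,6,7}
So after constraint 3: D(Y) = {3,4}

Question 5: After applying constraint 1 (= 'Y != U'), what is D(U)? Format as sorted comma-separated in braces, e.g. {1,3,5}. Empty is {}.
Answer: {2,3,4,6}

Derivation:
Constraint 1 (Y != U) on D(Y)={3,4,6,7} D(U)={2,3,4,6}: no change
So after constraint 1: D(U) = {2,3,4,6}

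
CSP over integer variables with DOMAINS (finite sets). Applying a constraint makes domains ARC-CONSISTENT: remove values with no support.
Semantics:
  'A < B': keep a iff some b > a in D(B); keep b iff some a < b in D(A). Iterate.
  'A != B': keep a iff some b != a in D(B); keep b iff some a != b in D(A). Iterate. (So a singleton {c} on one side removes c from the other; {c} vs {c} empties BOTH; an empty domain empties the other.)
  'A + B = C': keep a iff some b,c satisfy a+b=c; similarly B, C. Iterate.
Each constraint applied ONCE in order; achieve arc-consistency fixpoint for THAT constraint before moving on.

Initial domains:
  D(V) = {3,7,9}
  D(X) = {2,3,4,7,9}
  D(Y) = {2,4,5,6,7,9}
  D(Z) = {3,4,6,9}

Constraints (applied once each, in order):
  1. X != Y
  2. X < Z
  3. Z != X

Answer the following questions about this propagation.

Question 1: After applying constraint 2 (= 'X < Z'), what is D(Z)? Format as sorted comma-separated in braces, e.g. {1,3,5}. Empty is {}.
Constraint 1 (X != Y) on D(X)={2,3,4,7,9} D(Y)={2,4,5,6,7,9}: no change
Constraint 2 (X < Z) on D(X)={2,3,4,7,9} D(Z)={3,4,6,9}: X {2,3,4,7,9}->{2,3,4,7}
So after constraint 2: D(Z) = {3,4,6,9}

Answer: {3,4,6,9}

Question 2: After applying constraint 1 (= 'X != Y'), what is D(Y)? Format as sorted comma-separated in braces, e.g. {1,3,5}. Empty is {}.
Answer: {2,4,5,6,7,9}

Derivation:
Constraint 1 (X != Y) on D(X)={2,3,4,7,9} D(Y)={2,4,5,6,7,9}: no change
So after constraint 1: D(Y) = {2,4,5,6,7,9}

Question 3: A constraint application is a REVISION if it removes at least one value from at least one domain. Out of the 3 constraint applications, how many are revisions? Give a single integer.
Answer: 1

Derivation:
Constraint 1 (X != Y) on D(X)={2,3,4,7,9} D(Y)={2,4,5,6,7,9}: no change => not a revision
Constraint 2 (X < Z) on D(X)={2,3,4,7,9} D(Z)={3,4,6,9}: X {2,3,4,7,9}->{2,3,4,7} => REVISION
Constraint 3 (Z != X) on D(Z)={3,4,6,9} D(X)={2,3,4,7}: no change => not a revision
Total revisions = 1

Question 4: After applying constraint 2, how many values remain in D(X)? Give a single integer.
Answer: 4

Derivation:
Constraint 1 (X != Y) on D(X)={2,3,4,7,9} D(Y)={2,4,5,6,7,9}: no change
Constraint 2 (X < Z) on D(X)={2,3,4,7,9} D(Z)={3,4,6,9}: X {2,3,4,7,9}->{2,3,4,7}
So after constraint 2: D(X)={2,3,4,7}, size = 4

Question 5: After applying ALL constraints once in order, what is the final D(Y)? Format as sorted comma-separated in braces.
Answer: {2,4,5,6,7,9}

Derivation:
Constraint 1 (X != Y) on D(X)={2,3,4,7,9} D(Y)={2,4,5,6,7,9}: no change
Constraint 2 (X < Z) on D(X)={2,3,4,7,9} D(Z)={3,4,6,9}: X {2,3,4,7,9}->{2,3,4,7}
Constraint 3 (Z != X) on D(Z)={3,4,6,9} D(X)={2,3,4,7}: no change
So after all 3 constraints: D(Y) = {2,4,5,6,7,9}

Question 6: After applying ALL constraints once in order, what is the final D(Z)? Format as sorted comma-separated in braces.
Constraint 1 (X != Y) on D(X)={2,3,4,7,9} D(Y)={2,4,5,6,7,9}: no change
Constraint 2 (X < Z) on D(X)={2,3,4,7,9} D(Z)={3,4,6,9}: X {2,3,4,7,9}->{2,3,4,7}
Constraint 3 (Z != X) on D(Z)={3,4,6,9} D(X)={2,3,4,7}: no change
So after all 3 constraints: D(Z) = {3,4,6,9}

Answer: {3,4,6,9}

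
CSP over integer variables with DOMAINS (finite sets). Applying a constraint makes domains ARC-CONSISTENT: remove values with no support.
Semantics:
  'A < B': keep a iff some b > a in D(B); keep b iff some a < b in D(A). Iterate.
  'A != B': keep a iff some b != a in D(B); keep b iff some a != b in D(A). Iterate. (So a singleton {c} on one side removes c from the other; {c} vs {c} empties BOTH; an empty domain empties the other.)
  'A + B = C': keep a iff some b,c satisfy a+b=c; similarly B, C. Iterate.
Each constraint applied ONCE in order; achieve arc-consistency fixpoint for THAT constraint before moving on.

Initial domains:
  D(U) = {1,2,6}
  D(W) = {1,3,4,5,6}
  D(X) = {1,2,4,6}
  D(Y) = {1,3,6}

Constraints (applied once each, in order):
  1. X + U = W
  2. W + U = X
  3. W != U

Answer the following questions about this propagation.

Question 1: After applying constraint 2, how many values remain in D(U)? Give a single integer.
Constraint 1 (X + U = W) on D(X)={1,2,4,6} D(U)={1,2,6} D(W)={1,3,4,5,6}: X {1,2,4,6}->{1,2,4}; U {1,2,6}->{1,2}; W {1,3,4,5,6}->{3,4,5,6}
Constraint 2 (W + U = X) on D(W)={3,4,5,6} D(U)={1,2} D(X)={1,2,4}: W {3,4,5,6}->{3}; U {1,2}->{1}; X {1,2,4}->{4}
So after constraint 2: D(U)={1}, size = 1

Answer: 1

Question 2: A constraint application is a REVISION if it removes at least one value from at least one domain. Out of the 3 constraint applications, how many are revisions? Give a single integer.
Constraint 1 (X + U = W) on D(X)={1,2,4,6} D(U)={1,2,6} D(W)={1,3,4,5,6}: X {1,2,4,6}->{1,2,4}; U {1,2,6}->{1,2}; W {1,3,4,5,6}->{3,4,5,6} => REVISION
Constraint 2 (W + U = X) on D(W)={3,4,5,6} D(U)={1,2} D(X)={1,2,4}: W {3,4,5,6}->{3}; U {1,2}->{1}; X {1,2,4}->{4} => REVISION
Constraint 3 (W != U) on D(W)={3} D(U)={1}: no change => not a revision
Total revisions = 2

Answer: 2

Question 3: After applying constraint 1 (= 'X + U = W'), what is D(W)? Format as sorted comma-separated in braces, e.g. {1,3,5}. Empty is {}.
Answer: {3,4,5,6}

Derivation:
Constraint 1 (X + U = W) on D(X)={1,2,4,6} D(U)={1,2,6} D(W)={1,3,4,5,6}: X {1,2,4,6}->{1,2,4}; U {1,2,6}->{1,2}; W {1,3,4,5,6}->{3,4,5,6}
So after constraint 1: D(W) = {3,4,5,6}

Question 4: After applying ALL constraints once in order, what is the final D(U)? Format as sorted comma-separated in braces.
Constraint 1 (X + U = W) on D(X)={1,2,4,6} D(U)={1,2,6} D(W)={1,3,4,5,6}: X {1,2,4,6}->{1,2,4}; U {1,2,6}->{1,2}; W {1,3,4,5,6}->{3,4,5,6}
Constraint 2 (W + U = X) on D(W)={3,4,5,6} D(U)={1,2} D(X)={1,2,4}: W {3,4,5,6}->{3}; U {1,2}->{1}; X {1,2,4}->{4}
Constraint 3 (W != U) on D(W)={3} D(U)={1}: no change
So after all 3 constraints: D(U) = {1}

Answer: {1}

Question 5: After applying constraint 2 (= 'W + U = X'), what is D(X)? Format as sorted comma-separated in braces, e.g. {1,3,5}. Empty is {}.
Answer: {4}

Derivation:
Constraint 1 (X + U = W) on D(X)={1,2,4,6} D(U)={1,2,6} D(W)={1,3,4,5,6}: X {1,2,4,6}->{1,2,4}; U {1,2,6}->{1,2}; W {1,3,4,5,6}->{3,4,5,6}
Constraint 2 (W + U = X) on D(W)={3,4,5,6} D(U)={1,2} D(X)={1,2,4}: W {3,4,5,6}->{3}; U {1,2}->{1}; X {1,2,4}->{4}
So after constraint 2: D(X) = {4}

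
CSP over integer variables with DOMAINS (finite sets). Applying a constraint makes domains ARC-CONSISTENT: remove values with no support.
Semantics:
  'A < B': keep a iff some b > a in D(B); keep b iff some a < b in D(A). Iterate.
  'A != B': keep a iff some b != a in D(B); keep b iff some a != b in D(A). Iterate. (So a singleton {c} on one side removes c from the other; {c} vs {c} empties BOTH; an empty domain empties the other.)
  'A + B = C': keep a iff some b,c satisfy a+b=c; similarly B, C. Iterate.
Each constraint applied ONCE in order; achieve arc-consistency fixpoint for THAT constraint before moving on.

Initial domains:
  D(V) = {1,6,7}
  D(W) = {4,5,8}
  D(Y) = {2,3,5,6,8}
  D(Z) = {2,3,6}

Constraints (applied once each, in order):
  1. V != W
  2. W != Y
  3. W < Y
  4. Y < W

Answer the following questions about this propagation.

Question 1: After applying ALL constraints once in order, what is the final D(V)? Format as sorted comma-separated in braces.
Constraint 1 (V != W) on D(V)={1,6,7} D(W)={4,5,8}: no change
Constraint 2 (W != Y) on D(W)={4,5,8} D(Y)={2,3,5,6,8}: no change
Constraint 3 (W < Y) on D(W)={4,5,8} D(Y)={2,3,5,6,8}: W {4,5,8}->{4,5}; Y {2,3,5,6,8}->{5,6,8}
Constraint 4 (Y < W) on D(Y)={5,6,8} D(W)={4,5}: Y {5,6,8}->{}; W {4,5}->{}
So after all 4 constraints: D(V) = {1,6,7}

Answer: {1,6,7}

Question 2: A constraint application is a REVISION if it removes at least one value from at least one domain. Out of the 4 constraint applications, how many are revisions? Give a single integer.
Constraint 1 (V != W) on D(V)={1,6,7} D(W)={4,5,8}: no change => not a revision
Constraint 2 (W != Y) on D(W)={4,5,8} D(Y)={2,3,5,6,8}: no change => not a revision
Constraint 3 (W < Y) on D(W)={4,5,8} D(Y)={2,3,5,6,8}: W {4,5,8}->{4,5}; Y {2,3,5,6,8}->{5,6,8} => REVISION
Constraint 4 (Y < W) on D(Y)={5,6,8} D(W)={4,5}: Y {5,6,8}->{}; W {4,5}->{} => REVISION
Total revisions = 2

Answer: 2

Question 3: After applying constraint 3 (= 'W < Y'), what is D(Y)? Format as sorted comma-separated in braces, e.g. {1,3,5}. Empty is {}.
Constraint 1 (V != W) on D(V)={1,6,7} D(W)={4,5,8}: no change
Constraint 2 (W != Y) on D(W)={4,5,8} D(Y)={2,3,5,6,8}: no change
Constraint 3 (W < Y) on D(W)={4,5,8} D(Y)={2,3,5,6,8}: W {4,5,8}->{4,5}; Y {2,3,5,6,8}->{5,6,8}
So after constraint 3: D(Y) = {5,6,8}

Answer: {5,6,8}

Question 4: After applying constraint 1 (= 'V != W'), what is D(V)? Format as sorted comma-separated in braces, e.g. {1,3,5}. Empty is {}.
Constraint 1 (V != W) on D(V)={1,6,7} D(W)={4,5,8}: no change
So after constraint 1: D(V) = {1,6,7}

Answer: {1,6,7}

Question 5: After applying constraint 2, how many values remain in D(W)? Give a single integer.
Answer: 3

Derivation:
Constraint 1 (V != W) on D(V)={1,6,7} D(W)={4,5,8}: no change
Constraint 2 (W != Y) on D(W)={4,5,8} D(Y)={2,3,5,6,8}: no change
So after constraint 2: D(W)={4,5,8}, size = 3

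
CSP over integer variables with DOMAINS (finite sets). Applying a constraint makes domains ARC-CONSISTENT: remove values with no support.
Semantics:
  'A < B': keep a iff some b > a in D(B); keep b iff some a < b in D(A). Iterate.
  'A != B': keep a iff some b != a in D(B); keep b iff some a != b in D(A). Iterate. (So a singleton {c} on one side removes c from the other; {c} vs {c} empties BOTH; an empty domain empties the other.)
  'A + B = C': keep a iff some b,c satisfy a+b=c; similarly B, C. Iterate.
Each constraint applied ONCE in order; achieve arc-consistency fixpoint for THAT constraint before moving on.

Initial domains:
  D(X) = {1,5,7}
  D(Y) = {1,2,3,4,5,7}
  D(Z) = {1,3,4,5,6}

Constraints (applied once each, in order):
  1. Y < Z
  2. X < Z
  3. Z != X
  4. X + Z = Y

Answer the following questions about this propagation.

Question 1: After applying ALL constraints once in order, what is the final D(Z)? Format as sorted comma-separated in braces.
Constraint 1 (Y < Z) on D(Y)={1,2,3,4,5,7} D(Z)={1,3,4,5,6}: Y {1,2,3,4,5,7}->{1,2,3,4,5}; Z {1,3,4,5,6}->{3,4,5,6}
Constraint 2 (X < Z) on D(X)={1,5,7} D(Z)={3,4,5,6}: X {1,5,7}->{1,5}
Constraint 3 (Z != X) on D(Z)={3,4,5,6} D(X)={1,5}: no change
Constraint 4 (X + Z = Y) on D(X)={1,5} D(Z)={3,4,5,6} D(Y)={1,2,3,4,5}: X {1,5}->{1}; Z {3,4,5,6}->{3,4}; Y {1,2,3,4,5}->{4,5}
So after all 4 constraints: D(Z) = {3,4}

Answer: {3,4}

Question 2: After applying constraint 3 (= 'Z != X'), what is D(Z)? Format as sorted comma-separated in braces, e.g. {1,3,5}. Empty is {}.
Constraint 1 (Y < Z) on D(Y)={1,2,3,4,5,7} D(Z)={1,3,4,5,6}: Y {1,2,3,4,5,7}->{1,2,3,4,5}; Z {1,3,4,5,6}->{3,4,5,6}
Constraint 2 (X < Z) on D(X)={1,5,7} D(Z)={3,4,5,6}: X {1,5,7}->{1,5}
Constraint 3 (Z != X) on D(Z)={3,4,5,6} D(X)={1,5}: no change
So after constraint 3: D(Z) = {3,4,5,6}

Answer: {3,4,5,6}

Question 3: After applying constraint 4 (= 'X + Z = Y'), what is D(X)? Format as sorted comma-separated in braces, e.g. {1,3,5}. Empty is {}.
Constraint 1 (Y < Z) on D(Y)={1,2,3,4,5,7} D(Z)={1,3,4,5,6}: Y {1,2,3,4,5,7}->{1,2,3,4,5}; Z {1,3,4,5,6}->{3,4,5,6}
Constraint 2 (X < Z) on D(X)={1,5,7} D(Z)={3,4,5,6}: X {1,5,7}->{1,5}
Constraint 3 (Z != X) on D(Z)={3,4,5,6} D(X)={1,5}: no change
Constraint 4 (X + Z = Y) on D(X)={1,5} D(Z)={3,4,5,6} D(Y)={1,2,3,4,5}: X {1,5}->{1}; Z {3,4,5,6}->{3,4}; Y {1,2,3,4,5}->{4,5}
So after constraint 4: D(X) = {1}

Answer: {1}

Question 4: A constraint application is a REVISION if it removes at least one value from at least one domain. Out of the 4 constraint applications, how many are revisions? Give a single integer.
Answer: 3

Derivation:
Constraint 1 (Y < Z) on D(Y)={1,2,3,4,5,7} D(Z)={1,3,4,5,6}: Y {1,2,3,4,5,7}->{1,2,3,4,5}; Z {1,3,4,5,6}->{3,4,5,6} => REVISION
Constraint 2 (X < Z) on D(X)={1,5,7} D(Z)={3,4,5,6}: X {1,5,7}->{1,5} => REVISION
Constraint 3 (Z != X) on D(Z)={3,4,5,6} D(X)={1,5}: no change => not a revision
Constraint 4 (X + Z = Y) on D(X)={1,5} D(Z)={3,4,5,6} D(Y)={1,2,3,4,5}: X {1,5}->{1}; Z {3,4,5,6}->{3,4}; Y {1,2,3,4,5}->{4,5} => REVISION
Total revisions = 3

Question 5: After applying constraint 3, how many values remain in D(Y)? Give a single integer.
Constraint 1 (Y < Z) on D(Y)={1,2,3,4,5,7} D(Z)={1,3,4,5,6}: Y {1,2,3,4,5,7}->{1,2,3,4,5}; Z {1,3,4,5,6}->{3,4,5,6}
Constraint 2 (X < Z) on D(X)={1,5,7} D(Z)={3,4,5,6}: X {1,5,7}->{1,5}
Constraint 3 (Z != X) on D(Z)={3,4,5,6} D(X)={1,5}: no change
So after constraint 3: D(Y)={1,2,3,4,5}, size = 5

Answer: 5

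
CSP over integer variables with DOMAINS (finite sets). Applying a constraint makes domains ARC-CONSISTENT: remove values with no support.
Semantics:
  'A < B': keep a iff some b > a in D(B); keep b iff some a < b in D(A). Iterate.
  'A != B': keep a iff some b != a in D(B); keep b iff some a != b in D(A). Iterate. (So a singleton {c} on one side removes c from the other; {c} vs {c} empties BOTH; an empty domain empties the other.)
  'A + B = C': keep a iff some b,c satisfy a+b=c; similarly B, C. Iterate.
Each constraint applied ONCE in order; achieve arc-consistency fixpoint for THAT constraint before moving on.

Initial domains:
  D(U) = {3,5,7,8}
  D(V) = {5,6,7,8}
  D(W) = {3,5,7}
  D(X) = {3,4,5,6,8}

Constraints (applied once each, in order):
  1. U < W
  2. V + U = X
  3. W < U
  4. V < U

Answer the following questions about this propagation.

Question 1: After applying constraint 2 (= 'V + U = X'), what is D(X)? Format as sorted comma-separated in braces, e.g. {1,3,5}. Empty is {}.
Constraint 1 (U < W) on D(U)={3,5,7,8} D(W)={3,5,7}: U {3,5,7,8}->{3,5}; W {3,5,7}->{5,7}
Constraint 2 (V + U = X) on D(V)={5,6,7,8} D(U)={3,5} D(X)={3,4,5,6,8}: V {5,6,7,8}->{5}; U {3,5}->{3}; X {3,4,5,6,8}->{8}
So after constraint 2: D(X) = {8}

Answer: {8}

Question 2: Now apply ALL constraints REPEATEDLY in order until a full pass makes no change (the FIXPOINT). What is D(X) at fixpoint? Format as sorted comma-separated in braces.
pass 0 (initial): D(X)={3,4,5,6,8}
pass 1: U {3,5,7,8}->{}; V {5,6,7,8}->{}; W {3,5,7}->{}; X {3,4,5,6,8}->{8}
pass 2: X {8}->{}
pass 3: no change
Fixpoint after 3 passes: D(X) = {}

Answer: {}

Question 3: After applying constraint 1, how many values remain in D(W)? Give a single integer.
Answer: 2

Derivation:
Constraint 1 (U < W) on D(U)={3,5,7,8} D(W)={3,5,7}: U {3,5,7,8}->{3,5}; W {3,5,7}->{5,7}
So after constraint 1: D(W)={5,7}, size = 2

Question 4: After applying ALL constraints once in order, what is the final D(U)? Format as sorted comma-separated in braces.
Answer: {}

Derivation:
Constraint 1 (U < W) on D(U)={3,5,7,8} D(W)={3,5,7}: U {3,5,7,8}->{3,5}; W {3,5,7}->{5,7}
Constraint 2 (V + U = X) on D(V)={5,6,7,8} D(U)={3,5} D(X)={3,4,5,6,8}: V {5,6,7,8}->{5}; U {3,5}->{3}; X {3,4,5,6,8}->{8}
Constraint 3 (W < U) on D(W)={5,7} D(U)={3}: W {5,7}->{}; U {3}->{}
Constraint 4 (V < U) on D(V)={5} D(U)={}: V {5}->{}
So after all 4 constraints: D(U) = {}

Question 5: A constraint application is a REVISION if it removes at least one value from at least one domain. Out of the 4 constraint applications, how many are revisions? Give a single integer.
Answer: 4

Derivation:
Constraint 1 (U < W) on D(U)={3,5,7,8} D(W)={3,5,7}: U {3,5,7,8}->{3,5}; W {3,5,7}->{5,7} => REVISION
Constraint 2 (V + U = X) on D(V)={5,6,7,8} D(U)={3,5} D(X)={3,4,5,6,8}: V {5,6,7,8}->{5}; U {3,5}->{3}; X {3,4,5,6,8}->{8} => REVISION
Constraint 3 (W < U) on D(W)={5,7} D(U)={3}: W {5,7}->{}; U {3}->{} => REVISION
Constraint 4 (V < U) on D(V)={5} D(U)={}: V {5}->{} => REVISION
Total revisions = 4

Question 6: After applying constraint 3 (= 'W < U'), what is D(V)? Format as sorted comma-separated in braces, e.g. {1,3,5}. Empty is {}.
Answer: {5}

Derivation:
Constraint 1 (U < W) on D(U)={3,5,7,8} D(W)={3,5,7}: U {3,5,7,8}->{3,5}; W {3,5,7}->{5,7}
Constraint 2 (V + U = X) on D(V)={5,6,7,8} D(U)={3,5} D(X)={3,4,5,6,8}: V {5,6,7,8}->{5}; U {3,5}->{3}; X {3,4,5,6,8}->{8}
Constraint 3 (W < U) on D(W)={5,7} D(U)={3}: W {5,7}->{}; U {3}->{}
So after constraint 3: D(V) = {5}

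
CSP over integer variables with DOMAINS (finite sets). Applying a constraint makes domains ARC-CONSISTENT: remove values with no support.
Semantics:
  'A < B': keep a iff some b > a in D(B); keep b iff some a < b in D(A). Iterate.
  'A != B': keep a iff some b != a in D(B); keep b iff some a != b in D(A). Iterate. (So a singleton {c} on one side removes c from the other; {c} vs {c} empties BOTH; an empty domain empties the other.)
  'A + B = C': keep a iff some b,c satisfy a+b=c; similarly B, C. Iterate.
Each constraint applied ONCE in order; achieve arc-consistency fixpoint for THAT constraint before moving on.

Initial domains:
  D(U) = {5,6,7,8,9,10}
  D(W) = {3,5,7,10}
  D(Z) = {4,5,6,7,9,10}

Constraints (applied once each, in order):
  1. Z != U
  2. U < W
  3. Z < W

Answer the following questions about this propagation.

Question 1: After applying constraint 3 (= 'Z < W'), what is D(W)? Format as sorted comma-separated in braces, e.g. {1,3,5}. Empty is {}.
Answer: {7,10}

Derivation:
Constraint 1 (Z != U) on D(Z)={4,5,6,7,9,10} D(U)={5,6,7,8,9,10}: no change
Constraint 2 (U < W) on D(U)={5,6,7,8,9,10} D(W)={3,5,7,10}: U {5,6,7,8,9,10}->{5,6,7,8,9}; W {3,5,7,10}->{7,10}
Constraint 3 (Z < W) on D(Z)={4,5,6,7,9,10} D(W)={7,10}: Z {4,5,6,7,9,10}->{4,5,6,7,9}
So after constraint 3: D(W) = {7,10}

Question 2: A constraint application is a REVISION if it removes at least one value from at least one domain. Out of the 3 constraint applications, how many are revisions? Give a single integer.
Answer: 2

Derivation:
Constraint 1 (Z != U) on D(Z)={4,5,6,7,9,10} D(U)={5,6,7,8,9,10}: no change => not a revision
Constraint 2 (U < W) on D(U)={5,6,7,8,9,10} D(W)={3,5,7,10}: U {5,6,7,8,9,10}->{5,6,7,8,9}; W {3,5,7,10}->{7,10} => REVISION
Constraint 3 (Z < W) on D(Z)={4,5,6,7,9,10} D(W)={7,10}: Z {4,5,6,7,9,10}->{4,5,6,7,9} => REVISION
Total revisions = 2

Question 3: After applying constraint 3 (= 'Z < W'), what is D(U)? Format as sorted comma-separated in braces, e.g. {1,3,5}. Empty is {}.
Answer: {5,6,7,8,9}

Derivation:
Constraint 1 (Z != U) on D(Z)={4,5,6,7,9,10} D(U)={5,6,7,8,9,10}: no change
Constraint 2 (U < W) on D(U)={5,6,7,8,9,10} D(W)={3,5,7,10}: U {5,6,7,8,9,10}->{5,6,7,8,9}; W {3,5,7,10}->{7,10}
Constraint 3 (Z < W) on D(Z)={4,5,6,7,9,10} D(W)={7,10}: Z {4,5,6,7,9,10}->{4,5,6,7,9}
So after constraint 3: D(U) = {5,6,7,8,9}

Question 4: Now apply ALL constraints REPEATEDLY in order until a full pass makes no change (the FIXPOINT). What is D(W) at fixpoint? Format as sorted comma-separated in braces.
Answer: {7,10}

Derivation:
pass 0 (initial): D(W)={3,5,7,10}
pass 1: U {5,6,7,8,9,10}->{5,6,7,8,9}; W {3,5,7,10}->{7,10}; Z {4,5,6,7,9,10}->{4,5,6,7,9}
pass 2: no change
Fixpoint after 2 passes: D(W) = {7,10}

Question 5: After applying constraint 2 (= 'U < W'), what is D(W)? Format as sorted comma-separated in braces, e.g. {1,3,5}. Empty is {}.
Answer: {7,10}

Derivation:
Constraint 1 (Z != U) on D(Z)={4,5,6,7,9,10} D(U)={5,6,7,8,9,10}: no change
Constraint 2 (U < W) on D(U)={5,6,7,8,9,10} D(W)={3,5,7,10}: U {5,6,7,8,9,10}->{5,6,7,8,9}; W {3,5,7,10}->{7,10}
So after constraint 2: D(W) = {7,10}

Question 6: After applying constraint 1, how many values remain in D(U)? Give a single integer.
Answer: 6

Derivation:
Constraint 1 (Z != U) on D(Z)={4,5,6,7,9,10} D(U)={5,6,7,8,9,10}: no change
So after constraint 1: D(U)={5,6,7,8,9,10}, size = 6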